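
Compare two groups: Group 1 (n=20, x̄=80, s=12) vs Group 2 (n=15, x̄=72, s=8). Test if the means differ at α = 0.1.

Pooled sp = 10.49. t = 2.233, df = 33. Critical t = ±1.692. Reject H₀.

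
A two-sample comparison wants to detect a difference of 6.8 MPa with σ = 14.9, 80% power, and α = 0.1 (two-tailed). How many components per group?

n per group = 2(z_α/2 + z_β)²σ²/d² = 2×(1.645 + 0.84)²×14.9²/6.8² = 59.3 → n = 60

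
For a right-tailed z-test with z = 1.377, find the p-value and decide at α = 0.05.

p = P(Z > 1.377) = 1 - Φ(1.377) ≈ 0.0843. Since p ≥ 0.05, fail to reject H₀ (not significant) at α = 0.05.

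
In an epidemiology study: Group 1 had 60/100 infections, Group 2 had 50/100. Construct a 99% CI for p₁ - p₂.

p̂₁ = 0.6, p̂₂ = 0.5. Difference = 0.1. CI = (-0.08, 0.28)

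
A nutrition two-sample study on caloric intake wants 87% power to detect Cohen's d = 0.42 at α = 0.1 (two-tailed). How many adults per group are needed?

z_{α/2} = 1.645, z_β = Φ⁻¹(0.87) = 1.126. For small effect (d = 0.42): n per group = 2(z_{α/2} + z_β)²/d² = 2(1.645 + 1.126)²/0.42² = 87.1 → 88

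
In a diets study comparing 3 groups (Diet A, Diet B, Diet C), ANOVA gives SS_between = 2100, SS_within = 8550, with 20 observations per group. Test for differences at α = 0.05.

df_between = 2, df_within = 57. F = MS_between/MS_within = 1050.0/150.0 = 7.0. F_crit ≈ 3.159. Reject H₀. At least one mean differs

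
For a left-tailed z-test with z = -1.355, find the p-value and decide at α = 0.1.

p = P(Z < -1.355) = Φ(-1.355) ≈ 0.0877. Since p < 0.1, reject H₀ (significant) at α = 0.1.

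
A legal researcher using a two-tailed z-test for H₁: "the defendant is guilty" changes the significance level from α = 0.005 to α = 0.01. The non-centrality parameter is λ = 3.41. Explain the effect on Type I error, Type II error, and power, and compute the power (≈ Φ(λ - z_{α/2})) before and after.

Increasing α from 0.005 to 0.01:
• Type I error rate increases (α is the Type I rate by definition).
• Critical value moves from z_{α/2} = 2.807 to 2.576, so power = Φ(λ - z_{α/2}) goes from Φ(3.41 - 2.807) = 0.727 to Φ(3.41 - 2.576) = 0.798.
• Type II error rate β = 1 - power therefore decreases (0.273 → 0.202).
Appropriate when false negatives are costly — here, acquitting a guilty person.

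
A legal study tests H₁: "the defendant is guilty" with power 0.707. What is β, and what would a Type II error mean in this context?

β = 1 - power = 1 - 0.707 = 0.293. A Type II error is failing to reject H₀ when H₀ is false (false negative) — here, failing to conclude that the defendant is guilty when in fact it is true. Consequence: acquitting a guilty person.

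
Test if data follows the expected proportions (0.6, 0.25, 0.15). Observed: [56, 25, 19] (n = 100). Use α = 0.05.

Expected: [60.0, 25.0, 15.0]. χ² = 1.333. df = 2, critical = 5.991. Fail to reject H₀.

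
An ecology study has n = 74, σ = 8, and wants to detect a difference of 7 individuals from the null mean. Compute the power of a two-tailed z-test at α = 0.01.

SE = σ/√n = 8/√74 = 0.93. Non-centrality λ = d/SE = 7/0.93 = 7.527. Power ≈ Φ(λ - z_{α/2}) = Φ(7.527 - 2.576) = Φ(4.951) = 1.0.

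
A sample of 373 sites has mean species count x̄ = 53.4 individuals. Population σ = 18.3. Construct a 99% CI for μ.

CI = x̄ ± z*(σ/√n) = 53.4 ± 2.576(18.3/√373) = 53.4 ± 2.44 = (50.96, 55.84)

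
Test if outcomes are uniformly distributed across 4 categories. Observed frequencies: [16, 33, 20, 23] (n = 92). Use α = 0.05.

Expected = 23 each. χ² = Σ(O-E)²/E = 6.87. df = 3, critical value = 7.815. Fail to reject H₀.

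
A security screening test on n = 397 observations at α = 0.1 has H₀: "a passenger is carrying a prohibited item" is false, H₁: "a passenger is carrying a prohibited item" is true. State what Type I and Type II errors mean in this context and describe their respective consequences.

Type I (false positive): concluding that a passenger is carrying a prohibited item when it is not — detaining an innocent passenger — delay and inconvenience. Type II (false negative): failing to conclude that a passenger is carrying a prohibited item when it is — letting a prohibited item through — security breach. Which is costlier depends on domain priorities and is a judgement call rather than a statistical fact.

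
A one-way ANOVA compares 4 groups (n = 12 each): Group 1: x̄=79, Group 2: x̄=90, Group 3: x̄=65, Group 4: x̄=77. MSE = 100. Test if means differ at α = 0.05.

Grand mean = 77.75. SS_between = 3777.0, MS_between = 1259.0. F = 12.59, F_crit ≈ 2.816. Reject H₀.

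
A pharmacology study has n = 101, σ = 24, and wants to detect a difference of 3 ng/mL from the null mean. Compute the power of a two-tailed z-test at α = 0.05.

SE = σ/√n = 24/√101 = 2.388. Non-centrality λ = d/SE = 3/2.388 = 1.256. Power ≈ Φ(λ - z_{α/2}) = Φ(1.256 - 1.96) = Φ(-0.704) = 0.241.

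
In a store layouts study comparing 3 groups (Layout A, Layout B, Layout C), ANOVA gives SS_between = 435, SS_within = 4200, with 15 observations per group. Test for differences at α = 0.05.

df_between = 2, df_within = 42. F = MS_between/MS_within = 217.5/100.0 = 2.175. F_crit ≈ 3.22. Fail to reject H₀.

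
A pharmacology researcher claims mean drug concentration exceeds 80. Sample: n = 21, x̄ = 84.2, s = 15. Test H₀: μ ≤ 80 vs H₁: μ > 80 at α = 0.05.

t = (84.2 - 80)/(15/√21) = 1.283, df = 20. Critical t = 1.725. Fail to reject H₀.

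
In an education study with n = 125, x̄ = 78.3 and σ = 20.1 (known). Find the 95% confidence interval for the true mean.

CI = x̄ ± z*(σ/√n) = 78.3 ± 1.96(20.1/√125) = 78.3 ± 3.52 = (74.78, 81.82)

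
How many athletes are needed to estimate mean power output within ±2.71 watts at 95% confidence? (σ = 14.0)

n = (z*σ/E)² = (1.96×14.0/2.71)² = 102.5 → n = 103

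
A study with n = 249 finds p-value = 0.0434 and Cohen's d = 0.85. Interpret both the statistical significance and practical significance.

Statistically significant (p = 0.0434 < 0.05). Cohen's d = 0.85 indicates a large effect size. Both statistical and practical significance should be considered.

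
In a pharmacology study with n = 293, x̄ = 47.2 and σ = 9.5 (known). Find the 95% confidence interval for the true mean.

CI = x̄ ± z*(σ/√n) = 47.2 ± 1.96(9.5/√293) = 47.2 ± 1.09 = (46.11, 48.29)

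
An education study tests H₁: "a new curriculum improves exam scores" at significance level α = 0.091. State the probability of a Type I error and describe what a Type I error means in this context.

P(Type I error) = α = 0.091. A Type I error is rejecting H₀ when H₀ is actually true (false positive) — here, concluding that a new curriculum improves exam scores when in fact this is not the case. Consequence: adopting a curriculum that gives no real benefit — disruption for nothing.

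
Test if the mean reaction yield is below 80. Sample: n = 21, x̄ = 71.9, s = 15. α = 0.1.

t = (71.9 - 80)/(15/√21) = -2.475, df = 20. Critical t = -1.325. Reject H₀.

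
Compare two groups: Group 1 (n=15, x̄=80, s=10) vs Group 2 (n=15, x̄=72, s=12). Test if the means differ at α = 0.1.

Pooled sp = 11.05. t = 1.984, df = 28. Critical t = ±1.701. Reject H₀.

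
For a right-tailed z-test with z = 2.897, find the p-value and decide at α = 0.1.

p = P(Z > 2.897) = 1 - Φ(2.897) ≈ 0.0019. Since p < 0.1, reject H₀ (significant) at α = 0.1.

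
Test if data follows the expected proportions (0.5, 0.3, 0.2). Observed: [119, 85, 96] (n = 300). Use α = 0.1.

Expected: [150.0, 90.0, 60.0]. χ² = 28.284. df = 2, critical = 4.605. Reject H₀.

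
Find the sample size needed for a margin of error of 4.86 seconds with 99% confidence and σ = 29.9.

n = (z*σ/E)² = (2.576×29.9/4.86)² = 251.2 → n = 252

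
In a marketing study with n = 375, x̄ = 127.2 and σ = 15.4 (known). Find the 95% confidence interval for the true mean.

CI = x̄ ± z*(σ/√n) = 127.2 ± 1.96(15.4/√375) = 127.2 ± 1.56 = (125.64, 128.76)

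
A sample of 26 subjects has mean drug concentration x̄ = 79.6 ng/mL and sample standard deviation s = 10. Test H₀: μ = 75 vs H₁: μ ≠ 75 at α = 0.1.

t = (x̄ - μ₀)/(s/√n) = (79.6 - 75)/(10/√26) = 2.346. df = 25, critical t = ±1.708. Reject H₀.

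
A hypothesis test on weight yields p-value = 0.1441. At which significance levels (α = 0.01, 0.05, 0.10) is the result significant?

p = 0.1441. Not significant at any of the given levels.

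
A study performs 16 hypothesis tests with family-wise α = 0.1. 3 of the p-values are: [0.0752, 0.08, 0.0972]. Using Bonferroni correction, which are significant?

Bonferroni α = 0.1/16 = 0.00625. None of the given p-values are significant.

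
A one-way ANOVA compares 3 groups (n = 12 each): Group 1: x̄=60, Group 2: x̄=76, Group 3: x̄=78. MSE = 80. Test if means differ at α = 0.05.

Grand mean = 71.33. SS_between = 2336.0, MS_between = 1168.0. F = 14.6, F_crit ≈ 3.285. Reject H₀.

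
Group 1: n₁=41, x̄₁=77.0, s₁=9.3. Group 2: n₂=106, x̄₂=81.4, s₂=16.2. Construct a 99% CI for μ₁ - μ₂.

Difference = -4.4. SE = √(9.3²/41 + 16.2²/106) = 2.141. CI = (-9.92, 1.12)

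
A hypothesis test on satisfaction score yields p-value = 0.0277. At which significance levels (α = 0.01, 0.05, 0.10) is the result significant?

p = 0.0277. Significant at: α = 0.05, 0.1.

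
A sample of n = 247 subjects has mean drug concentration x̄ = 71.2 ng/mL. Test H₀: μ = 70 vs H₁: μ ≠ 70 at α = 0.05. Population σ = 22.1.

z = (x̄ - μ₀)/(σ/√n) = (71.2 - 70)/(22.1/√247) = 0.853. Critical value: ±1.96. Since |0.853| ≤ 1.96, Fail to reject H₀.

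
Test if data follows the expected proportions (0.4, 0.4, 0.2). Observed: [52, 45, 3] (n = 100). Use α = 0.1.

Expected: [40.0, 40.0, 20.0]. χ² = 18.675. df = 2, critical = 4.605. Reject H₀.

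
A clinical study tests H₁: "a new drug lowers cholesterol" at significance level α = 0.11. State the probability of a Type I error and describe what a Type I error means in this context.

P(Type I error) = α = 0.11. A Type I error is rejecting H₀ when H₀ is actually true (false positive) — here, concluding that a new drug lowers cholesterol when in fact this is not the case. Consequence: approving an ineffective drug — patients take a useless medication and may skip effective alternatives.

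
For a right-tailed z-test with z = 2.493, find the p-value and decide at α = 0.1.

p = P(Z > 2.493) = 1 - Φ(2.493) ≈ 0.0063. Since p < 0.1, reject H₀ (significant) at α = 0.1.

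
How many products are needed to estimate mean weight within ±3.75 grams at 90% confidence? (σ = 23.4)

n = (z*σ/E)² = (1.645×23.4/3.75)² = 105.4 → n = 106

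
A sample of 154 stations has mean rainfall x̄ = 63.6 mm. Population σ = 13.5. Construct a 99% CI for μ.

CI = x̄ ± z*(σ/√n) = 63.6 ± 2.576(13.5/√154) = 63.6 ± 2.8 = (60.8, 66.4)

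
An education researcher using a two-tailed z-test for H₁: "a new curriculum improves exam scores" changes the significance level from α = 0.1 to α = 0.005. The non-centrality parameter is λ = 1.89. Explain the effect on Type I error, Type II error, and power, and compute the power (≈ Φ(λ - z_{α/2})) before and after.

Decreasing α from 0.1 to 0.005:
• Type I error rate decreases (α is the Type I rate by definition).
• Critical value moves from z_{α/2} = 1.645 to 2.807, so power = Φ(λ - z_{α/2}) goes from Φ(1.89 - 1.645) = 0.597 to Φ(1.89 - 2.807) = 0.18.
• Type II error rate β = 1 - power therefore increases (0.403 → 0.82).
Appropriate when false positives are costly — here, adopting a curriculum that gives no real benefit — disruption for nothing.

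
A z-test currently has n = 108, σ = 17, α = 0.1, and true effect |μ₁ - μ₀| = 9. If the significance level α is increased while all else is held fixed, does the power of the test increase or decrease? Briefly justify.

Power increases: a larger α lowers the critical value, so more of the H₁ sampling distribution falls in the rejection region.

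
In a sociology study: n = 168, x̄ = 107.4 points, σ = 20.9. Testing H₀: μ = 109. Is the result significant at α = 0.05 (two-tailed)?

z = (107.4 - 109)/(20.9/√168) = -0.992. Since |z| ≤ 1.96, not significant at α = 0.05.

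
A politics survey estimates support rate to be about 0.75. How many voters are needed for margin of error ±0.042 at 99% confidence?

n = z²p(1-p)/E² = 2.576²×0.75×0.25/0.042² = 705.3 → n = 706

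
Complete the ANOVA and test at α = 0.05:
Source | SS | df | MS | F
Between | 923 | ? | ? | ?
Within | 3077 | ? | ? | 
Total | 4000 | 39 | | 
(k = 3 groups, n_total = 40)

df_between = 2, df_within = 37. MS_between = 461.5, MS_within = 83.16. F = 5.549, F_crit ≈ 3.252. Reject H₀.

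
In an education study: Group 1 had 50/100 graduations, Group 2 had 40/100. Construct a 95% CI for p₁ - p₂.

p̂₁ = 0.5, p̂₂ = 0.4. Difference = 0.1. CI = (-0.037, 0.237)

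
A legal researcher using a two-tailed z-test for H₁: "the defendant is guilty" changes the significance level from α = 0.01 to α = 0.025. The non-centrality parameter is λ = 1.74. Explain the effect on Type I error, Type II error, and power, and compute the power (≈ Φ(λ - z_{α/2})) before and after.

Increasing α from 0.01 to 0.025:
• Type I error rate increases (α is the Type I rate by definition).
• Critical value moves from z_{α/2} = 2.576 to 2.241, so power = Φ(λ - z_{α/2}) goes from Φ(1.74 - 2.576) = 0.202 to Φ(1.74 - 2.241) = 0.308.
• Type II error rate β = 1 - power therefore decreases (0.798 → 0.692).
Appropriate when false negatives are costly — here, acquitting a guilty person.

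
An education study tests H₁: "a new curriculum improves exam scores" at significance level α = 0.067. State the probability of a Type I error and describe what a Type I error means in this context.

P(Type I error) = α = 0.067. A Type I error is rejecting H₀ when H₀ is actually true (false positive) — here, concluding that a new curriculum improves exam scores when in fact this is not the case. Consequence: adopting a curriculum that gives no real benefit — disruption for nothing.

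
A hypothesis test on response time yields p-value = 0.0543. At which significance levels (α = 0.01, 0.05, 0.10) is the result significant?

p = 0.0543. Significant at: α = 0.1.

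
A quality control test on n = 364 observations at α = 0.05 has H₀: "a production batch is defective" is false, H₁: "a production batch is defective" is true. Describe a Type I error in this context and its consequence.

Type I error: rejecting H₀ when it is true — concluding that a production batch is defective when in fact it is not. Consequence: scrapping a good batch — wasted material and cost for no reason.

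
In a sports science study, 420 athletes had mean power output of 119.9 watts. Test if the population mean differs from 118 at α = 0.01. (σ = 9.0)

z = (x̄ - μ₀)/(σ/√n) = (119.9 - 118)/(9.0/√420) = 4.326. Critical value: ±2.576. Since |4.326| > 2.576, Reject H₀.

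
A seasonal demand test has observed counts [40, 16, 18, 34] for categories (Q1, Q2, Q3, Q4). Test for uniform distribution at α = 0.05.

Expected = 27 each. χ² = Σ(O-E)²/E = 15.556. df = 3, critical value = 7.815. Reject H₀.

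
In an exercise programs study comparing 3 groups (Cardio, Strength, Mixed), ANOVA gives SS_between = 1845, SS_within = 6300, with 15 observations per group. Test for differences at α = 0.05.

df_between = 2, df_within = 42. F = MS_between/MS_within = 922.5/150.0 = 6.15. F_crit ≈ 3.22. Reject H₀. At least one mean differs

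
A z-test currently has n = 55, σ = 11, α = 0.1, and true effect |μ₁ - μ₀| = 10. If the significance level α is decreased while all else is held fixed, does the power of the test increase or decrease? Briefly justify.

Power decreases: a smaller α raises the critical value, so less of the H₁ sampling distribution falls in the rejection region.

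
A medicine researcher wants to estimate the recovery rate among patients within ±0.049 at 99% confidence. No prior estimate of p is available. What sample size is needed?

Conservative approach: use p = 0.5 (maximizes p(1-p) = 0.25). n = z²(0.25)/E² = 2.576²×0.25/0.049² = 690.9 → n = 691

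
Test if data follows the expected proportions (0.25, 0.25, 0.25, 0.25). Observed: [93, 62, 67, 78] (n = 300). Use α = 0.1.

Expected: [75.0, 75.0, 75.0, 75.0]. χ² = 7.547. df = 3, critical = 6.251. Reject H₀.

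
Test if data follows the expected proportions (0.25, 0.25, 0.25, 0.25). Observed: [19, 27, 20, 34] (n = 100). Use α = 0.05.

Expected: [25.0, 25.0, 25.0, 25.0]. χ² = 5.84. df = 3, critical = 7.815. Fail to reject H₀.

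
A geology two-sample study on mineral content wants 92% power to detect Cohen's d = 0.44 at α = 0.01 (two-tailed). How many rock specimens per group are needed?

z_{α/2} = 2.576, z_β = Φ⁻¹(0.92) = 1.405. For small effect (d = 0.44): n per group = 2(z_{α/2} + z_β)²/d² = 2(2.576 + 1.405)²/0.44² = 163.7 → 164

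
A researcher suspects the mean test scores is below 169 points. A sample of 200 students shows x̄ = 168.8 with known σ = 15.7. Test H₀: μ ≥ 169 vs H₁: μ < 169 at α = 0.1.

z = -0.18. Critical value: -1.28. Fail to reject H₀.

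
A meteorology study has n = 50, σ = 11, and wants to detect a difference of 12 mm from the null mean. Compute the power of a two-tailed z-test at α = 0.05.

SE = σ/√n = 11/√50 = 1.556. Non-centrality λ = d/SE = 12/1.556 = 7.714. Power ≈ Φ(λ - z_{α/2}) = Φ(7.714 - 1.96) = Φ(5.754) = 1.0.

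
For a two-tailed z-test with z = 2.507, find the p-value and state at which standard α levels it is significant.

p = 2·P(Z > |2.507|) = 2·(1 - Φ(2.507)) ≈ 0.0122. Significant at α = 0.1; Significant at α = 0.05.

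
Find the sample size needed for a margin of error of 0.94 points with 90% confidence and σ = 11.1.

n = (z*σ/E)² = (1.645×11.1/0.94)² = 377.3 → n = 378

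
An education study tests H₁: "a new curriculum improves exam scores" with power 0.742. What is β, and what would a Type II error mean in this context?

β = 1 - power = 1 - 0.742 = 0.258. A Type II error is failing to reject H₀ when H₀ is false (false negative) — here, failing to conclude that a new curriculum improves exam scores when in fact it is true. Consequence: keeping the old curriculum when the new one would have helped students.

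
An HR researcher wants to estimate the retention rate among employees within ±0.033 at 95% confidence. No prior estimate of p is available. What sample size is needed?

Conservative approach: use p = 0.5 (maximizes p(1-p) = 0.25). n = z²(0.25)/E² = 1.96²×0.25/0.033² = 881.9 → n = 882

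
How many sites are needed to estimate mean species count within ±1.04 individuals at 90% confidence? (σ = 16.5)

n = (z*σ/E)² = (1.645×16.5/1.04)² = 681.1 → n = 682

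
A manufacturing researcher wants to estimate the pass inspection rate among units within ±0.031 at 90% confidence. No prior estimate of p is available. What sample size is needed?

Conservative approach: use p = 0.5 (maximizes p(1-p) = 0.25). n = z²(0.25)/E² = 1.645²×0.25/0.031² = 704.0 → n = 704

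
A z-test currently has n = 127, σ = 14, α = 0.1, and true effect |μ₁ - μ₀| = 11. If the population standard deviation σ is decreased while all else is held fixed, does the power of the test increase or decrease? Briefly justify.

Power increases: a smaller σ shrinks the standard error σ/√n, moving the sampling distribution under H₁ further from the critical value.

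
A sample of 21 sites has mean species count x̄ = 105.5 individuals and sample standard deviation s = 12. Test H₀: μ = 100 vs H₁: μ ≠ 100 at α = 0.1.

t = (x̄ - μ₀)/(s/√n) = (105.5 - 100)/(12/√21) = 2.1. df = 20, critical t = ±1.725. Reject H₀.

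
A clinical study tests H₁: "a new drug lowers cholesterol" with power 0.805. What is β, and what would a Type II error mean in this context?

β = 1 - power = 1 - 0.805 = 0.195. A Type II error is failing to reject H₀ when H₀ is false (false negative) — here, failing to conclude that a new drug lowers cholesterol when in fact it is true. Consequence: shelving an effective drug — patients miss out on a treatment that would have helped.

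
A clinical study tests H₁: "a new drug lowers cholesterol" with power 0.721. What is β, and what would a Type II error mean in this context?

β = 1 - power = 1 - 0.721 = 0.279. A Type II error is failing to reject H₀ when H₀ is false (false negative) — here, failing to conclude that a new drug lowers cholesterol when in fact it is true. Consequence: shelving an effective drug — patients miss out on a treatment that would have helped.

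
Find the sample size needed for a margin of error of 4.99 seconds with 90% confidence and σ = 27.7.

n = (z*σ/E)² = (1.645×27.7/4.99)² = 83.4 → n = 84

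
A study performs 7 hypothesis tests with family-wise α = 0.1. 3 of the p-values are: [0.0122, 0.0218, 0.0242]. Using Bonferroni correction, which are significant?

Bonferroni α = 0.1/7 = 0.01429. Significant p-values: [0.0122]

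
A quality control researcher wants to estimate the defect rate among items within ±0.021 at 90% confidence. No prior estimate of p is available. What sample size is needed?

Conservative approach: use p = 0.5 (maximizes p(1-p) = 0.25). n = z²(0.25)/E² = 1.645²×0.25/0.021² = 1534.03 → n = 1535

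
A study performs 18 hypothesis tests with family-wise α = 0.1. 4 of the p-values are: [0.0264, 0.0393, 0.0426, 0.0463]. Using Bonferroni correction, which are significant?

Bonferroni α = 0.1/18 = 0.00556. None of the given p-values are significant.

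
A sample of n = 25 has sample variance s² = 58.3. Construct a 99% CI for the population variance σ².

df = 24. χ²_{0.005} = 45.559, χ²_{0.995} = 9.886. CI for σ² = ((n-1)s²/χ²_{α/2}, (n-1)s²/χ²_{1-α/2}) = (24·58.3/45.559, 24·58.3/9.886) = (30.71, 141.53)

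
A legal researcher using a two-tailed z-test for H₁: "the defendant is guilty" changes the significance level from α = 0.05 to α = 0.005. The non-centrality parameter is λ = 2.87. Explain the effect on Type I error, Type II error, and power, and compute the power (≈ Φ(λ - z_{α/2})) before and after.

Decreasing α from 0.05 to 0.005:
• Type I error rate decreases (α is the Type I rate by definition).
• Critical value moves from z_{α/2} = 1.96 to 2.807, so power = Φ(λ - z_{α/2}) goes from Φ(2.87 - 1.96) = 0.819 to Φ(2.87 - 2.807) = 0.525.
• Type II error rate β = 1 - power therefore increases (0.181 → 0.475).
Appropriate when false positives are costly — here, convicting an innocent person.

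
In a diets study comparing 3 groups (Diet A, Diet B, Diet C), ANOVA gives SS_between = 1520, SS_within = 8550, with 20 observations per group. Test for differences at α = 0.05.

df_between = 2, df_within = 57. F = MS_between/MS_within = 760.0/150.0 = 5.067. F_crit ≈ 3.159. Reject H₀. At least one mean differs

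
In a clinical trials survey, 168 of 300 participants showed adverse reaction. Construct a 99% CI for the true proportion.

p̂ = 0.56. CI = p̂ ± z*√(p̂(1-p̂)/n) = (0.486, 0.634)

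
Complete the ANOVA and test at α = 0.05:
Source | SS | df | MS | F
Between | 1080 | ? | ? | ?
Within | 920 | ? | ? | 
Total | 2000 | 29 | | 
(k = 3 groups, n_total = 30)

df_between = 2, df_within = 27. MS_between = 540.0, MS_within = 34.07. F = 15.848, F_crit ≈ 3.354. Reject H₀.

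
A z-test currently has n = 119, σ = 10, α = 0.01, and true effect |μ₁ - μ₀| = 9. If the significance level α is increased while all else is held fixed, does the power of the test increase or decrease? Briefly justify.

Power increases: a larger α lowers the critical value, so more of the H₁ sampling distribution falls in the rejection region.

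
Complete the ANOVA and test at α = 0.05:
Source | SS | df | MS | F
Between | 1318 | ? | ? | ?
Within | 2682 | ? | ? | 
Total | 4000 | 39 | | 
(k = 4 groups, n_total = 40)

df_between = 3, df_within = 36. MS_between = 439.33, MS_within = 74.5. F = 5.897, F_crit ≈ 2.866. Reject H₀.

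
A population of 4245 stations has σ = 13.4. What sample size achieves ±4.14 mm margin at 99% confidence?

Without FPC: n₀ = (2.576×13.4/4.14)² = 69.519. With FPC: n = n₀N/(n₀+N-1) = 68.4 → n = 69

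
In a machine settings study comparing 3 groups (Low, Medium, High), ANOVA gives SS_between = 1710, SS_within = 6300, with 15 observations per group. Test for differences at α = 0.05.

df_between = 2, df_within = 42. F = MS_between/MS_within = 855.0/150.0 = 5.7. F_crit ≈ 3.22. Reject H₀. At least one mean differs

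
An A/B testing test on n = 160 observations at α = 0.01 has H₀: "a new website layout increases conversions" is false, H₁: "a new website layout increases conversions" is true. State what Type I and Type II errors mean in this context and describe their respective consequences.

Type I (false positive): concluding that a new website layout increases conversions when it is not — rolling out a layout that doesn't actually help — wasted engineering effort. Type II (false negative): failing to conclude that a new website layout increases conversions when it is — discarding a layout that would have improved conversions — lost revenue. Which is costlier depends on domain priorities and is a judgement call rather than a statistical fact.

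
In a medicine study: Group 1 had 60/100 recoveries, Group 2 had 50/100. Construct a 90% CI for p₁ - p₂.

p̂₁ = 0.6, p̂₂ = 0.5. Difference = 0.1. CI = (-0.015, 0.215)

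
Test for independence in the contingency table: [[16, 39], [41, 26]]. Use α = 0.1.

χ² = 12.506. df = 1, critical = 2.706. Reject H₀. Variables are dependent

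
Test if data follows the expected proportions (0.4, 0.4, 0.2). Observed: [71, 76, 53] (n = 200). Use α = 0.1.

Expected: [80.0, 80.0, 40.0]. χ² = 5.438. df = 2, critical = 4.605. Reject H₀.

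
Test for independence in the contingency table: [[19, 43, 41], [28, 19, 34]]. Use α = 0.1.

χ² = 9.168. df = 2, critical = 4.605. Reject H₀. Variables are dependent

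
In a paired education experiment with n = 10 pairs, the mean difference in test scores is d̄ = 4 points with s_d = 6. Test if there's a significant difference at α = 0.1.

t = d̄/(s_d/√n) = 4/(6/√10) = 2.108. df = 9, critical t = ±1.833. Reject H₀.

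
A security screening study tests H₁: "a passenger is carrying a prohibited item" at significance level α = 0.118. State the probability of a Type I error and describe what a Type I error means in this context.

P(Type I error) = α = 0.118. A Type I error is rejecting H₀ when H₀ is actually true (false positive) — here, concluding that a passenger is carrying a prohibited item when in fact this is not the case. Consequence: detaining an innocent passenger — delay and inconvenience.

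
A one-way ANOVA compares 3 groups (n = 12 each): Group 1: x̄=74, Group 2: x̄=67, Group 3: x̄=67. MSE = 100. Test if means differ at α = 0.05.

Grand mean = 69.33. SS_between = 392.0, MS_between = 196.0. F = 1.96, F_crit ≈ 3.285. Fail to reject H₀.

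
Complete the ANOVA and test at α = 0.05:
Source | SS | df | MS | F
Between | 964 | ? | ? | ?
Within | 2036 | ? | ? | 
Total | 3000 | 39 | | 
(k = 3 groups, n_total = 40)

df_between = 2, df_within = 37. MS_between = 482.0, MS_within = 55.03. F = 8.759, F_crit ≈ 3.252. Reject H₀.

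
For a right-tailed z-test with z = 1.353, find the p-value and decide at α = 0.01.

p = P(Z > 1.353) = 1 - Φ(1.353) ≈ 0.088. Since p ≥ 0.01, fail to reject H₀ (not significant) at α = 0.01.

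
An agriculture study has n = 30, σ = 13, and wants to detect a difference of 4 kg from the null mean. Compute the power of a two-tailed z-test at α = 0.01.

SE = σ/√n = 13/√30 = 2.373. Non-centrality λ = d/SE = 4/2.373 = 1.685. Power ≈ Φ(λ - z_{α/2}) = Φ(1.685 - 2.576) = Φ(-0.891) = 0.187.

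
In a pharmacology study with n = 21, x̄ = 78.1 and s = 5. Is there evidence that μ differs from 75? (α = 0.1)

t = (x̄ - μ₀)/(s/√n) = (78.1 - 75)/(5/√21) = 2.841. df = 20, critical t = ±1.725. Reject H₀.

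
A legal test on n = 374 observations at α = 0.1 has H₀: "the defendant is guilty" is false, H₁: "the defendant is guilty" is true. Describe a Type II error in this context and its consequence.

Type II error: failing to reject H₀ when it is false — concluding that the defendant is guilty is not supported when in fact it is. Consequence: acquitting a guilty person.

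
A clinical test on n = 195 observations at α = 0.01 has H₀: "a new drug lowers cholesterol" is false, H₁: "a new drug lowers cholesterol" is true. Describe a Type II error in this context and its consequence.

Type II error: failing to reject H₀ when it is false — concluding that a new drug lowers cholesterol is not supported when in fact it is. Consequence: shelving an effective drug — patients miss out on a treatment that would have helped.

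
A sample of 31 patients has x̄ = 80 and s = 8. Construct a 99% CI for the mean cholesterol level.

CI = x̄ ± t*(s/√n) = 80 ± 2.75(8/√31) = (76.05, 83.95)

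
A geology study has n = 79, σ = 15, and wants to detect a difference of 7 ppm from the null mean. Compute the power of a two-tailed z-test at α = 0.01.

SE = σ/√n = 15/√79 = 1.688. Non-centrality λ = d/SE = 7/1.688 = 4.148. Power ≈ Φ(λ - z_{α/2}) = Φ(4.148 - 2.576) = Φ(1.572) = 0.942.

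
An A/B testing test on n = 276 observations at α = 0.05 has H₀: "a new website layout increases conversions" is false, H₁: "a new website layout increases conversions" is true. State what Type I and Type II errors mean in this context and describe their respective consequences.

Type I (false positive): concluding that a new website layout increases conversions when it is not — rolling out a layout that doesn't actually help — wasted engineering effort. Type II (false negative): failing to conclude that a new website layout increases conversions when it is — discarding a layout that would have improved conversions — lost revenue. Which is costlier depends on domain priorities and is a judgement call rather than a statistical fact.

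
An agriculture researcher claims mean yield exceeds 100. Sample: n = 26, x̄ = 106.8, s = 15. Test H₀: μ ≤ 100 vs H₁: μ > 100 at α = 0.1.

t = (106.8 - 100)/(15/√26) = 2.312, df = 25. Critical t = 1.316. Reject H₀.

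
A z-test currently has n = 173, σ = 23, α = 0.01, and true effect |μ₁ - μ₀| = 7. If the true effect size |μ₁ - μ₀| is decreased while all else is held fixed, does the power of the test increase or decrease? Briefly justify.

Power decreases: a smaller true effect decreases the non-centrality λ = |μ₁ - μ₀|/(σ/√n).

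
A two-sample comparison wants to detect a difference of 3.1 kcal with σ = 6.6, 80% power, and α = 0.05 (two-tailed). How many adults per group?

n per group = 2(z_α/2 + z_β)²σ²/d² = 2×(1.96 + 0.84)²×6.6²/3.1² = 71.1 → n = 72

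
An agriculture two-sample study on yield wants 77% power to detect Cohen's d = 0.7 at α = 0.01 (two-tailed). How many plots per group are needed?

z_{α/2} = 2.576, z_β = Φ⁻¹(0.77) = 0.739. For medium effect (d = 0.7): n per group = 2(z_{α/2} + z_β)²/d² = 2(2.576 + 0.739)²/0.7² = 44.9 → 45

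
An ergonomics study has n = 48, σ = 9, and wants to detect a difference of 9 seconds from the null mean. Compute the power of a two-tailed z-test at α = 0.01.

SE = σ/√n = 9/√48 = 1.299. Non-centrality λ = d/SE = 9/1.299 = 6.928. Power ≈ Φ(λ - z_{α/2}) = Φ(6.928 - 2.576) = Φ(4.352) = 1.0.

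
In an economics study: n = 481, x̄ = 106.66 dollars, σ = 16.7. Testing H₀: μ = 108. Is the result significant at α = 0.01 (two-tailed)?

z = (106.66 - 108)/(16.7/√481) = -1.76. Since |z| ≤ 2.576, not significant at α = 0.01.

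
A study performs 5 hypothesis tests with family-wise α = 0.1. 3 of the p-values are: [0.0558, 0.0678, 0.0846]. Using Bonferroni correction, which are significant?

Bonferroni α = 0.1/5 = 0.02. None of the given p-values are significant.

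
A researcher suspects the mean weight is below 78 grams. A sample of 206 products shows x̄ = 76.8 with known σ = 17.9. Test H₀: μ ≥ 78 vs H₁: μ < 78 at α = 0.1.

z = -0.962. Critical value: -1.28. Fail to reject H₀.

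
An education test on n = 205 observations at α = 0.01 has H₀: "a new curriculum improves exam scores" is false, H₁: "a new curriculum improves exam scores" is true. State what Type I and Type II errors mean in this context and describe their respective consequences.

Type I (false positive): concluding that a new curriculum improves exam scores when it is not — adopting a curriculum that gives no real benefit — disruption for nothing. Type II (false negative): failing to conclude that a new curriculum improves exam scores when it is — keeping the old curriculum when the new one would have helped students. Which is costlier depends on domain priorities and is a judgement call rather than a statistical fact.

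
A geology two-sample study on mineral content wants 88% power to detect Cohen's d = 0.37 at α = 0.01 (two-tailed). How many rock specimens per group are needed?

z_{α/2} = 2.576, z_β = Φ⁻¹(0.88) = 1.175. For small effect (d = 0.37): n per group = 2(z_{α/2} + z_β)²/d² = 2(2.576 + 1.175)²/0.37² = 205.6 → 206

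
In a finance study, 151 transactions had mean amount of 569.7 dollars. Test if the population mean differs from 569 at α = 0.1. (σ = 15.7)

z = (x̄ - μ₀)/(σ/√n) = (569.7 - 569)/(15.7/√151) = 0.548. Critical value: ±1.645. Since |0.548| ≤ 1.645, Fail to reject H₀.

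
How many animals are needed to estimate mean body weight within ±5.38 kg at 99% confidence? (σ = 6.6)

n = (z*σ/E)² = (2.576×6.6/5.38)² = 10.0 → n = 10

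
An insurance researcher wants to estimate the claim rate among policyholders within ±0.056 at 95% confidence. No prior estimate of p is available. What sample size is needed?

Conservative approach: use p = 0.5 (maximizes p(1-p) = 0.25). n = z²(0.25)/E² = 1.96²×0.25/0.056² = 306.2 → n = 307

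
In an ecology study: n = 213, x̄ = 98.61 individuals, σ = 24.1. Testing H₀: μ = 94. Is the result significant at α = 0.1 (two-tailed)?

z = (98.61 - 94)/(24.1/√213) = 2.792. Since |z| > 1.645, significant at α = 0.1.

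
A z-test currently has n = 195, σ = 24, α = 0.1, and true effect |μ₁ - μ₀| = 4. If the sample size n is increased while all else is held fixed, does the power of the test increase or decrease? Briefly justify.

Power increases: a larger n shrinks the standard error σ/√n, moving the sampling distribution under H₁ further from the critical value.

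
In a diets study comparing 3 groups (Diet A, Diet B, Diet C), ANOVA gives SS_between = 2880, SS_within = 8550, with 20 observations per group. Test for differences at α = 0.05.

df_between = 2, df_within = 57. F = MS_between/MS_within = 1440.0/150.0 = 9.6. F_crit ≈ 3.159. Reject H₀. At least one mean differs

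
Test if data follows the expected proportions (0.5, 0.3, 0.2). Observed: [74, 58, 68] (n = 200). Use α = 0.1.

Expected: [100.0, 60.0, 40.0]. χ² = 26.427. df = 2, critical = 4.605. Reject H₀.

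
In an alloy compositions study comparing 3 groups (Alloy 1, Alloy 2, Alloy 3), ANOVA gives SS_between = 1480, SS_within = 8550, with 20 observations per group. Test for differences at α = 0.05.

df_between = 2, df_within = 57. F = MS_between/MS_within = 740.0/150.0 = 4.933. F_crit ≈ 3.159. Reject H₀. At least one mean differs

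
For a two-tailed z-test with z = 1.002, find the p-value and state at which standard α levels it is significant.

p = 2·P(Z > |1.002|) = 2·(1 - Φ(1.002)) ≈ 0.3163. Not significant at any standard level.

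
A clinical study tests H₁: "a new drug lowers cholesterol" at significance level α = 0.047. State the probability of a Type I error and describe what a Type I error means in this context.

P(Type I error) = α = 0.047. A Type I error is rejecting H₀ when H₀ is actually true (false positive) — here, concluding that a new drug lowers cholesterol when in fact this is not the case. Consequence: approving an ineffective drug — patients take a useless medication and may skip effective alternatives.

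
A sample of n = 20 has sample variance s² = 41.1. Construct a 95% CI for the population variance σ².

df = 19. χ²_{0.025} = 32.852, χ²_{0.975} = 8.907. CI for σ² = ((n-1)s²/χ²_{α/2}, (n-1)s²/χ²_{1-α/2}) = (19·41.1/32.852, 19·41.1/8.907) = (23.77, 87.67)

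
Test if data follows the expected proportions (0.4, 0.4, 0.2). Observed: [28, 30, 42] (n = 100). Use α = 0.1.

Expected: [40.0, 40.0, 20.0]. χ² = 30.3. df = 2, critical = 4.605. Reject H₀.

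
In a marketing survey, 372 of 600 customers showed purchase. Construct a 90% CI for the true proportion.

p̂ = 0.62. CI = p̂ ± z*√(p̂(1-p̂)/n) = (0.587, 0.653)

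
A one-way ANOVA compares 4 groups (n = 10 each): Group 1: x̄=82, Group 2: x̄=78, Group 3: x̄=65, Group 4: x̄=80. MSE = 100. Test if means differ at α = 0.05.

Grand mean = 76.25. SS_between = 1767.5, MS_between = 589.17. F = 5.892, F_crit ≈ 2.866. Reject H₀.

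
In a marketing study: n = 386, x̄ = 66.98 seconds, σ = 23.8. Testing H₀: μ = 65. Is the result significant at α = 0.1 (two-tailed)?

z = (66.98 - 65)/(23.8/√386) = 1.634. Since |z| ≤ 1.645, not significant at α = 0.1.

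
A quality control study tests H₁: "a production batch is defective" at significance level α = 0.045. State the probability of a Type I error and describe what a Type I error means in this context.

P(Type I error) = α = 0.045. A Type I error is rejecting H₀ when H₀ is actually true (false positive) — here, concluding that a production batch is defective when in fact this is not the case. Consequence: scrapping a good batch — wasted material and cost for no reason.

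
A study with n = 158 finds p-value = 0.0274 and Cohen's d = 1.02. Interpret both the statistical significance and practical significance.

Statistically significant (p = 0.0274 < 0.05). Cohen's d = 1.02 indicates a large effect size. Both statistical and practical significance should be considered.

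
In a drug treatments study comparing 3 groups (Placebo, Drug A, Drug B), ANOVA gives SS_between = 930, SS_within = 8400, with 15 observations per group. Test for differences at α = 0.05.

df_between = 2, df_within = 42. F = MS_between/MS_within = 465.0/200.0 = 2.325. F_crit ≈ 3.22. Fail to reject H₀.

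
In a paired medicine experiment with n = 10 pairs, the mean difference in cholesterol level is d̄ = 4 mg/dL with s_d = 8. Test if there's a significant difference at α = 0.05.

t = d̄/(s_d/√n) = 4/(8/√10) = 1.581. df = 9, critical t = ±2.262. Fail to reject H₀.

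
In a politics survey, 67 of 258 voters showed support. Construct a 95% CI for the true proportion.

p̂ = 0.26. CI = p̂ ± z*√(p̂(1-p̂)/n) = (0.206, 0.313)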